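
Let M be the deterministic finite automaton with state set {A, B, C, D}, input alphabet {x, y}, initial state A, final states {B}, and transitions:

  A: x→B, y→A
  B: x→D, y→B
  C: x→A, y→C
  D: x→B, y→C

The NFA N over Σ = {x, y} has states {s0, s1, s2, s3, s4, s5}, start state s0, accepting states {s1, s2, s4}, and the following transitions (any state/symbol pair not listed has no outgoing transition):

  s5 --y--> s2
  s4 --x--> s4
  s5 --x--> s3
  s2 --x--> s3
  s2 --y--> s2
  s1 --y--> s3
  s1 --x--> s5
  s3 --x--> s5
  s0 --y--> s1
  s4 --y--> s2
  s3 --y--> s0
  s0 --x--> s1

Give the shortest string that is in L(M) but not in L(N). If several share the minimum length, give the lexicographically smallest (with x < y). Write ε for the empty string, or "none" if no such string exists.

The string xy is accepted by M but not by N.
No shorter string lies in the difference, and xy is the lexicographically first length-2 string in L(M) \ L(N).

xy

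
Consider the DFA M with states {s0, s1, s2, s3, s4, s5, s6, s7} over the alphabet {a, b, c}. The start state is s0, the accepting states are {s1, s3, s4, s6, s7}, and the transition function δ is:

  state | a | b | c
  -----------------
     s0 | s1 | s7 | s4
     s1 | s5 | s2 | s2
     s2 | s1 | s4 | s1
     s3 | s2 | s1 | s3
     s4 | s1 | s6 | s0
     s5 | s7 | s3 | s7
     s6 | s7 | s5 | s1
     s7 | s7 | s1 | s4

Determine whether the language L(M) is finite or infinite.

State s1 is reachable from the start and can reach an accepting state, and it lies on the cycle s1 → s2 → s1.
Traversing that cycle any number of times yields accepted strings of unbounded length, so the language is infinite.

infinite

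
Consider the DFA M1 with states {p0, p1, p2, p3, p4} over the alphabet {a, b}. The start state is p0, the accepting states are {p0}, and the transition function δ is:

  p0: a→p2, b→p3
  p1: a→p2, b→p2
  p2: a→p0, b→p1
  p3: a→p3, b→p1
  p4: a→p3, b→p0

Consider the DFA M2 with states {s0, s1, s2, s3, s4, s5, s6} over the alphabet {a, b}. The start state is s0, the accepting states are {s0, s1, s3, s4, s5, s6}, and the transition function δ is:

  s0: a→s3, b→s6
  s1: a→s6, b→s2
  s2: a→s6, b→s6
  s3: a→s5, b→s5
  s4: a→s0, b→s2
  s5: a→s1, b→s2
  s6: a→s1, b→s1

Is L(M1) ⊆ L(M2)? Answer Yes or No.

Exploring the product automaton M1 × M2 from the start pair (p0, s0), following both machines on each input symbol, reaches 15 state pairs: (p0, s0), (p2, s3), (p3, s6), (p0, s5), (p1, s5), (p3, s1), (p1, s1), (p2, s1), (p3, s2), (p2, s2), (p1, s2), (p2, s6), (p0, s6), (p1, s6), (p0, s1).
M1 accepts in {p0} and M2 accepts in {s0, s1, s3, s4, s5, s6}. The reachable pairs whose M1-component is accepting are (p0, s0), (p0, s5), (p0, s6), (p0, s1); in each of them the M2-component is accepting too, so the product for L(M1) \ L(M2) (M1-component accepting, M2-component rejecting) has no reachable accepting pair and the difference is empty.
Hence every string in L(M1) is also in L(M2).

Yes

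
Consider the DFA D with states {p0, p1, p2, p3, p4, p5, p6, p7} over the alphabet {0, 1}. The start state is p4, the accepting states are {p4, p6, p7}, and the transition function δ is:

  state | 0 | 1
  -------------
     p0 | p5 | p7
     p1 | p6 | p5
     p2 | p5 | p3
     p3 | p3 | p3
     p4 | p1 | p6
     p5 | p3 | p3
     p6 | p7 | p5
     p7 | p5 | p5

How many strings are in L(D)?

5

The useful subgraph on states {p1, p4, p6, p7} is acyclic, so L(D) is finite; the longest accepting path visits 4 useful states, giving maximum string length 3.
Counting accepting paths from p4 by length: 1 of length 0, 1 of length 1, 2 of length 2, 1 of length 3. Total 5.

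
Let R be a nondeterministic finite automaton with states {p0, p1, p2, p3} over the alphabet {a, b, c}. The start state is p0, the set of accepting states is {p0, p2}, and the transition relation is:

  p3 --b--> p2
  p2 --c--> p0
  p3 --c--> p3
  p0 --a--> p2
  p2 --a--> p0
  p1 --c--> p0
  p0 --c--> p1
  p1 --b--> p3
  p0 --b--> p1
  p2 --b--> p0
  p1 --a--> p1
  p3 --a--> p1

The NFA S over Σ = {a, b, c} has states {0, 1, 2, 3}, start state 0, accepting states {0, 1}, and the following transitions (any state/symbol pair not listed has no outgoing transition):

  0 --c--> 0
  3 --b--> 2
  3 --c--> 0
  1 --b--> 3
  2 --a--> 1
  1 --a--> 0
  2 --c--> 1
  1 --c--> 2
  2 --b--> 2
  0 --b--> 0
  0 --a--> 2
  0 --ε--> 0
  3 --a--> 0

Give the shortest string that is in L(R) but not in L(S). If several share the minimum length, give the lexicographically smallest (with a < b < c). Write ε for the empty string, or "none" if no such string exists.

The string a is accepted by R but not by S.
No shorter string lies in the difference, and a is the lexicographically first length-1 string in L(R) \ L(S).

a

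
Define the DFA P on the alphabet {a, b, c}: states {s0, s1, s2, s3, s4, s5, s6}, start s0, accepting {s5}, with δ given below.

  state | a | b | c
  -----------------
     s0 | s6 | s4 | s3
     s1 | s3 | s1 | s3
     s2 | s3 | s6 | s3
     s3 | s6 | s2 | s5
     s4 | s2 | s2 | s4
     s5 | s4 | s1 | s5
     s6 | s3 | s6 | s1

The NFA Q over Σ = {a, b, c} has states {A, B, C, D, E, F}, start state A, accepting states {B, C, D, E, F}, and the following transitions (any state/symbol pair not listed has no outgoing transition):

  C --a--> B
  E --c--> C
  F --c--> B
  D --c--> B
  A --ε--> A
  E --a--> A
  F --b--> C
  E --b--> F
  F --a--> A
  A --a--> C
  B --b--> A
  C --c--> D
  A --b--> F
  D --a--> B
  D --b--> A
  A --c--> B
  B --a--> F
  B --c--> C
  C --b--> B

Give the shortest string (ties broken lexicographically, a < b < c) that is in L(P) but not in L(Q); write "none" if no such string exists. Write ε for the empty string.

none

Exploring the product automaton P × Q from the start pair (s0, A), following both machines on each input symbol, reaches 26 state pairs: (s0, A), (s6, C), (s4, F), (s3, B), (s6, B), (s1, D), (s2, A), (s2, C), (s4, B), (s6, F), (s5, C), (s3, F), (s6, A), (s1, C), (s1, A), (s3, C), (s3, D), (s2, F), (s4, C), (s3, A), (s1, B), (s5, D), (s5, B), (s1, F), (s2, B), (s4, D).
P accepts in {s5} and Q accepts in {B, C, D, E, F}. The reachable pairs whose P-component is accepting are (s5, C), (s5, D), (s5, B); in each of them the Q-component is accepting too, so the product for L(P) \ L(Q) (P-component accepting, Q-component rejecting) has no reachable accepting pair and the difference is empty.
So every string accepted by P is also accepted by Q: L(P) \ L(Q) = ∅ and there is no such string.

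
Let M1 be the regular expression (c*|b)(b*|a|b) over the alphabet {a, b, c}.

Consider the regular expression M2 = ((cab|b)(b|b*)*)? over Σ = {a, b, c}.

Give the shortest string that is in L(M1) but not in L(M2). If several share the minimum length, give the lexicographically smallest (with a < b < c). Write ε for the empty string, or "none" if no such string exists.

a

The string a is accepted by M1 but not by M2.
No shorter string lies in the difference, and a is the lexicographically first length-1 string in L(M1) \ L(M2).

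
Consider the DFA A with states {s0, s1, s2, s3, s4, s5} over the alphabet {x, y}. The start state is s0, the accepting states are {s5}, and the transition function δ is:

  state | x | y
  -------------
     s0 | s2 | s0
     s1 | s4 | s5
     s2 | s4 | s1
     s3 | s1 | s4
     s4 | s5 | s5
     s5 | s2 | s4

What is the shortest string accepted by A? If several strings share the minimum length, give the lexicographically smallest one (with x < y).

xxx

A breadth-first search from s0 reaches an accepting state first via the path s0 → s2 → s4 → s5 on input xxx.
No string of length < 3 is accepted (BFS exhausts all shorter strings without reaching an accepting state), and xxx is the lexicographically least accepting string of length 3.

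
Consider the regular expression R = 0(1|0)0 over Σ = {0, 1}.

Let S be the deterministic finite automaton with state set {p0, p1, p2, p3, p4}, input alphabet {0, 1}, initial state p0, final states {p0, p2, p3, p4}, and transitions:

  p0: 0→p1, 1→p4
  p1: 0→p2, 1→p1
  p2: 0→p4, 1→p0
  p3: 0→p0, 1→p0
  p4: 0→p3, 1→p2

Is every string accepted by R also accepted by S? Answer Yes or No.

Yes

Converting the expression R to a DFA (subset construction, then merging equivalent states) gives the minimal DFA with states {r0, r1, r2, r3, r4}, start state r0, accepting states {r4} and transitions r0: 0→r1, 1→r2; r1: 0→r3, 1→r3; r2: 0→r2, 1→r2; r3: 0→r4, 1→r2; r4: 0→r2, 1→r2.
Exploring the product automaton R × S from the start pair (r0, p0), following both machines on each input symbol, reaches 11 state pairs: (r0, p0), (r1, p1), (r2, p4), (r3, p2), (r3, p1), (r2, p3), (r2, p2), (r4, p4), (r2, p0), (r4, p2), (r2, p1).
R accepts in {r4} and S accepts in {p0, p2, p3, p4}. The reachable pairs whose R-component is accepting are (r4, p4), (r4, p2); in each of them the S-component is accepting too, so the product for L(R) \ L(S) (R-component accepting, S-component rejecting) has no reachable accepting pair and the difference is empty.
Hence every string in L(R) is also in L(S).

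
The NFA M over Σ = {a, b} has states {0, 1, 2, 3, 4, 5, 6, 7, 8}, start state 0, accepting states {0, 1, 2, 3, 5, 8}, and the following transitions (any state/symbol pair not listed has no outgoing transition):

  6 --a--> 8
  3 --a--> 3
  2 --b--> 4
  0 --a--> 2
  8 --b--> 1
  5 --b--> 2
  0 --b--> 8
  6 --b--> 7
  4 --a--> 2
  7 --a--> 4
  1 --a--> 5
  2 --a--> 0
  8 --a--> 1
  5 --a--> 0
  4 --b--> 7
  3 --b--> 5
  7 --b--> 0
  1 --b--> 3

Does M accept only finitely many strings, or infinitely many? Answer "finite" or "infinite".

infinite

State 3 is reachable from the start and can reach an accepting state, and it lies on the cycle 3 → 3.
Traversing that cycle any number of times yields accepted strings of unbounded length, so the language is infinite.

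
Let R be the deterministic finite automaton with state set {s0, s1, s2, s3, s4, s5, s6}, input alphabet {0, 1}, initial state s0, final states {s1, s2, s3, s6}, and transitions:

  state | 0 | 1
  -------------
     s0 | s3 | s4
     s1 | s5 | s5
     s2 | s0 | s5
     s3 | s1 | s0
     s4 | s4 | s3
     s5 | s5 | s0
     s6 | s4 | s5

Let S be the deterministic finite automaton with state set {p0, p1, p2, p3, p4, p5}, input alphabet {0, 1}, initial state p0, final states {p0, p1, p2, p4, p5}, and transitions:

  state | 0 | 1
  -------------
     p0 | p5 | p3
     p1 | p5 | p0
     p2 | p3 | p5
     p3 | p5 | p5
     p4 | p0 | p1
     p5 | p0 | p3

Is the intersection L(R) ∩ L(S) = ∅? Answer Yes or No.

No

The string 0 is accepted by both R and S.
Hence L(R) ∩ L(S) ≠ ∅.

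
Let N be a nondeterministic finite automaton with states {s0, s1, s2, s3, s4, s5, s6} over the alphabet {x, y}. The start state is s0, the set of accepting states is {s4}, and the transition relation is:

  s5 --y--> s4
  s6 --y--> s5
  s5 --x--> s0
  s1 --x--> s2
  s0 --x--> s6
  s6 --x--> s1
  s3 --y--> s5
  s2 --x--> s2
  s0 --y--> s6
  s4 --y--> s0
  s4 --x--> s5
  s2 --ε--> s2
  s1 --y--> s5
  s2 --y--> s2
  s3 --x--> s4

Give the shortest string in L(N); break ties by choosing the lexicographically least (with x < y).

A breadth-first search from s0 reaches an accepting state first via the path s0 → s6 → s5 → s4 on input xyy.
No string of length < 3 is accepted (BFS exhausts all shorter strings without reaching an accepting state), and xyy is the lexicographically least accepting string of length 3.

xyy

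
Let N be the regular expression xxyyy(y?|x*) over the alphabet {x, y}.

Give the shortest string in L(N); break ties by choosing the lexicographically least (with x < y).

By inspection of the expression, no string of length less than 5 matches, and xxyyy is the lexicographically first match of length 5.

xxyyy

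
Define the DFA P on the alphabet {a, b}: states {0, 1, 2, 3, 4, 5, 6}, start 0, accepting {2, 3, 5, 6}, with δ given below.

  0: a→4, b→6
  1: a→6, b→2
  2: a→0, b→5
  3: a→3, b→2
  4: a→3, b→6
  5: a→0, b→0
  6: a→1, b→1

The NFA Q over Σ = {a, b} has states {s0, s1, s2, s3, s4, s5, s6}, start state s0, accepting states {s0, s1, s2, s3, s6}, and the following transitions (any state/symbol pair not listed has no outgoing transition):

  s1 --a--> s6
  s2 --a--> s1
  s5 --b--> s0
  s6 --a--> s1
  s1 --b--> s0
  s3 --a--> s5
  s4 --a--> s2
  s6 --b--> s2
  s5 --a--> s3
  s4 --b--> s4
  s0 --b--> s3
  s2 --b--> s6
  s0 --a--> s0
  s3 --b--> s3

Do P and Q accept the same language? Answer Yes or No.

The string bba is accepted by P but rejected by Q.
So L(P) ≠ L(Q).

No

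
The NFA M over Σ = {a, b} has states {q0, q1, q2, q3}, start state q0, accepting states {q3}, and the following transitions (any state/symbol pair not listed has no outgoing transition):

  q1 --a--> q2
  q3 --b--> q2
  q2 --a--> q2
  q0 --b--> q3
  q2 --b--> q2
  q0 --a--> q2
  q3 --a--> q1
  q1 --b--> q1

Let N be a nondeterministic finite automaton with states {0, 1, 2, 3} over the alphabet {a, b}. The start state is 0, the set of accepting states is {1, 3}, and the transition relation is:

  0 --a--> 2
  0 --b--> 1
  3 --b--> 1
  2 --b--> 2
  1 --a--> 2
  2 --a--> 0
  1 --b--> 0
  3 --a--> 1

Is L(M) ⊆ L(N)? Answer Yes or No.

Exploring the product automaton M × N from the start pair (q0, 0), following both machines on each input symbol, reaches 6 state pairs: (q0, 0), (q2, 2), (q3, 1), (q2, 0), (q1, 2), (q2, 1).
M accepts in {q3} and N accepts in {1, 3}. The reachable pairs whose M-component is accepting are (q3, 1); in each of them the N-component is accepting too, so the product for L(M) \ L(N) (M-component accepting, N-component rejecting) has no reachable accepting pair and the difference is empty.
Hence every string in L(M) is also in L(N).

Yes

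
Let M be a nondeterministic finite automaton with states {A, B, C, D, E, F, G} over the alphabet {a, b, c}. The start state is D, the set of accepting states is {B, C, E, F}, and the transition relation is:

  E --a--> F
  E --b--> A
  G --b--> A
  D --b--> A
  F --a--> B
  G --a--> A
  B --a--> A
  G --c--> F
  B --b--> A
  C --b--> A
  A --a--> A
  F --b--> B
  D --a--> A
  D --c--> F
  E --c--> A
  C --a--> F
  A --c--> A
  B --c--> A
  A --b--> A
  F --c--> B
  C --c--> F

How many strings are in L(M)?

The useful subgraph on states {B, D, F} is acyclic, so L(M) is finite; the longest accepting path visits 3 useful states, giving maximum string length 2.
Counting accepting paths from D by length: 1 of length 1, 3 of length 2. Total 4.

4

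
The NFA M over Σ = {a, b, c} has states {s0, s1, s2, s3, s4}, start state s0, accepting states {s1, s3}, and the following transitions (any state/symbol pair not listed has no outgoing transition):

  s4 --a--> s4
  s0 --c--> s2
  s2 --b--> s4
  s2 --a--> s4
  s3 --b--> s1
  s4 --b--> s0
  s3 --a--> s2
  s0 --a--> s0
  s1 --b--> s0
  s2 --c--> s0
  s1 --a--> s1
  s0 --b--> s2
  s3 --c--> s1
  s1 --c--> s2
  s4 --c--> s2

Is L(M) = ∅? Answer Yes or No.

Yes

The states reachable from the start state are {s0, s2, s4}.
None of the accepting states {s1, s3} is reachable, so no string is accepted and L(M) = ∅.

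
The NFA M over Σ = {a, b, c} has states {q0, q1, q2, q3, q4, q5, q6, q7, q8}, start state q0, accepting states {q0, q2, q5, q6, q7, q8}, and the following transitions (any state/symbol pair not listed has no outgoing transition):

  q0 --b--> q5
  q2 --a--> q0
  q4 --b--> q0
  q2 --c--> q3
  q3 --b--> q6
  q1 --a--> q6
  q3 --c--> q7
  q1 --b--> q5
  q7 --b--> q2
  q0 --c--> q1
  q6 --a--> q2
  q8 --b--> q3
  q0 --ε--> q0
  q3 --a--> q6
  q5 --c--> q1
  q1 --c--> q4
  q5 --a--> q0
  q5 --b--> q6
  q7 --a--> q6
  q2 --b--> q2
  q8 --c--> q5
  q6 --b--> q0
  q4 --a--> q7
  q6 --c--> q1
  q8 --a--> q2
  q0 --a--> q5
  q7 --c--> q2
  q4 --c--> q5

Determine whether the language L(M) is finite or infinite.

State q0 is reachable from the start and can reach an accepting state, and it lies on the cycle q0 → q1 → q4 → q0.
Traversing that cycle any number of times yields accepted strings of unbounded length, so the language is infinite.

infinite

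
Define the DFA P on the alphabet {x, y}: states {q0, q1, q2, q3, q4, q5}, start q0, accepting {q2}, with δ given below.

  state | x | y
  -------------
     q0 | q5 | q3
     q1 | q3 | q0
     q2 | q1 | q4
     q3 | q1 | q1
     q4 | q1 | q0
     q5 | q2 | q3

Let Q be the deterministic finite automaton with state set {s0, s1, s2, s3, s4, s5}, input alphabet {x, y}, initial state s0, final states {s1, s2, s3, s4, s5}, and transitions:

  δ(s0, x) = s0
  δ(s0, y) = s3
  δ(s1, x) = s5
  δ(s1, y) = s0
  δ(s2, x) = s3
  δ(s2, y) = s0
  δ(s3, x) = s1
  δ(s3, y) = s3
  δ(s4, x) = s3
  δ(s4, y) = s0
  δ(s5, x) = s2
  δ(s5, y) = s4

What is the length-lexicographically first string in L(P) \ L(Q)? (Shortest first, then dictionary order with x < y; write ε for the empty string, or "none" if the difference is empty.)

xx

The string xx is accepted by P but not by Q.
No shorter string lies in the difference, and xx is the lexicographically first length-2 string in L(P) \ L(Q).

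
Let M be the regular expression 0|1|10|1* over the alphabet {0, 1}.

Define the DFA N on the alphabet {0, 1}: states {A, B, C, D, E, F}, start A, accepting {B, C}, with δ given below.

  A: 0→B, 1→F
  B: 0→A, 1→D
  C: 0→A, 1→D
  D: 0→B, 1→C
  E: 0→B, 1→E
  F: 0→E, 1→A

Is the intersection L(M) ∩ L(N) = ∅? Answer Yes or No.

The string 0 is accepted by both M and N.
Hence L(M) ∩ L(N) ≠ ∅.

No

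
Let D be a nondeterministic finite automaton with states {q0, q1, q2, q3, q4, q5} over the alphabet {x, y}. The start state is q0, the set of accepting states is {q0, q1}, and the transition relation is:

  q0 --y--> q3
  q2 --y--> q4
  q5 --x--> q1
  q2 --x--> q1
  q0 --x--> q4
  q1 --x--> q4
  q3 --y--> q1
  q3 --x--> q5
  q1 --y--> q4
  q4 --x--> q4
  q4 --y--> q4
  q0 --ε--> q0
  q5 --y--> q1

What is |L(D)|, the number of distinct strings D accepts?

The useful subgraph on states {q0, q1, q3, q5} is acyclic, so L(D) is finite; the longest accepting path visits 4 useful states, giving maximum string length 3.
Counting accepting paths from q0 by length: 1 of length 0, 1 of length 2, 2 of length 3. Total 4.

4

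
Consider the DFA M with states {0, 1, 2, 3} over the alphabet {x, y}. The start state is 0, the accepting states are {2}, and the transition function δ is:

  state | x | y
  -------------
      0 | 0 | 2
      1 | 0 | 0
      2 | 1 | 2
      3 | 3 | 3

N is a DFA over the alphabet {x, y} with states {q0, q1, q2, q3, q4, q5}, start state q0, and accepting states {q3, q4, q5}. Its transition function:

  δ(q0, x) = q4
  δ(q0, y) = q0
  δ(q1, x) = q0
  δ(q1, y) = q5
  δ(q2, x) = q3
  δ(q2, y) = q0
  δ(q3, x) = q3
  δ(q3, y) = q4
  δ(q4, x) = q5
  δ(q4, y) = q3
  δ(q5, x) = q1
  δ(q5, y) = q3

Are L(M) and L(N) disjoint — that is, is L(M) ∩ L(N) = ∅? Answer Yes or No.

The string xy is accepted by both M and N.
Hence L(M) ∩ L(N) ≠ ∅.

No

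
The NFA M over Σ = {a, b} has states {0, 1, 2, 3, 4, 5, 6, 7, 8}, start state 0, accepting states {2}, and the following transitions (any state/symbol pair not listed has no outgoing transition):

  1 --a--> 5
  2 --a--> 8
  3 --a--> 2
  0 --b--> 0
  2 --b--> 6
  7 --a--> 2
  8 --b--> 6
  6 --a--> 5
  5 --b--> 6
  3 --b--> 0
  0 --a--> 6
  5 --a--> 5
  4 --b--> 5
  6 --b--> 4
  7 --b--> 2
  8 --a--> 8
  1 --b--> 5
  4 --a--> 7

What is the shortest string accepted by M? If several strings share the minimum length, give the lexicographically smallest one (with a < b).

abaa

A breadth-first search from 0 reaches an accepting state first via the path 0 → 6 → 4 → 7 → 2 on input abaa.
No string of length < 4 is accepted (BFS exhausts all shorter strings without reaching an accepting state), and abaa is the lexicographically least accepting string of length 4.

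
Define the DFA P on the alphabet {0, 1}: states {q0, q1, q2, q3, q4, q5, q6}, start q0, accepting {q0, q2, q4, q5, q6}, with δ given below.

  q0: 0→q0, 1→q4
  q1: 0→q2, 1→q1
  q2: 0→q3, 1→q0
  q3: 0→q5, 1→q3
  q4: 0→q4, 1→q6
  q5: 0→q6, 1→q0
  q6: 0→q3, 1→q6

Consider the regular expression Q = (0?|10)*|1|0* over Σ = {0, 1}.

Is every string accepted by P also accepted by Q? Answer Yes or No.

No

The string 01 is in L(P) but not in L(Q).
So L(P) ⊄ L(Q).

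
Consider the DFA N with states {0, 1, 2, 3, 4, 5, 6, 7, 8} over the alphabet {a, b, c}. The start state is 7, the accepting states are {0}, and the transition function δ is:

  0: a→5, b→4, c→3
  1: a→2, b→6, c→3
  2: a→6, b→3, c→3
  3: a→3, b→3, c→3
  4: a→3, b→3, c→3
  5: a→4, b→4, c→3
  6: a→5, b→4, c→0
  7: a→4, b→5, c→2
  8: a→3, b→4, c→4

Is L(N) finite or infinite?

The useful states (reachable from 7 and able to reach an accepting state) are {0, 2, 6, 7}.
Restricted to these states the transition graph has no cycle, so every accepting path has bounded length and L is finite.

finite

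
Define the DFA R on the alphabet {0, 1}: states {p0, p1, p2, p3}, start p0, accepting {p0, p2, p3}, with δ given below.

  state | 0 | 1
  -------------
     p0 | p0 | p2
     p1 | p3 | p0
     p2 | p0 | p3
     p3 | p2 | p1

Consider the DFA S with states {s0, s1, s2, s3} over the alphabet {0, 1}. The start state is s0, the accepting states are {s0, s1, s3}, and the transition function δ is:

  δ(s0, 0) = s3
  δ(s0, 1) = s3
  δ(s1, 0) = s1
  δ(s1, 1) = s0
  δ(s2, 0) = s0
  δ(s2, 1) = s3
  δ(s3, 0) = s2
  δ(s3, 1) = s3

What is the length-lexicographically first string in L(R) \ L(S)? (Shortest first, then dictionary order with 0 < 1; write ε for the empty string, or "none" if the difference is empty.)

The string 00 is accepted by R but not by S.
No shorter string lies in the difference, and 00 is the lexicographically first length-2 string in L(R) \ L(S).

00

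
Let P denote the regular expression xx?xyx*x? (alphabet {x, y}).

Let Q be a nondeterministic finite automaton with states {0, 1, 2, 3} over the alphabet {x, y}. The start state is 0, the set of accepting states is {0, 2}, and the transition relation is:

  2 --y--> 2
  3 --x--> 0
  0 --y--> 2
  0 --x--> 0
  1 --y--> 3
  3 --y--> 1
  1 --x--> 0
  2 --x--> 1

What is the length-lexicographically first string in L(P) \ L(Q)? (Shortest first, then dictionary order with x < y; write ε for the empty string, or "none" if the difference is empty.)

xxyx

The string xxyx is accepted by P but not by Q.
No shorter string lies in the difference, and xxyx is the lexicographically first length-4 string in L(P) \ L(Q).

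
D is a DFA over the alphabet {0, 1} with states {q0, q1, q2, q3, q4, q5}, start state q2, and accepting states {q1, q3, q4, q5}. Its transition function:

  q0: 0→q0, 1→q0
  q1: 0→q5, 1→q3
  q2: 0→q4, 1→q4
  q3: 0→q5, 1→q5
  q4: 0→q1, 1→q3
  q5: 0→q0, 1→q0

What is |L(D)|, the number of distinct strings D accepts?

18

The useful subgraph on states {q1, q2, q3, q4, q5} is acyclic, so L(D) is finite; the longest accepting path visits 5 useful states, giving maximum string length 4.
Counting accepting paths from q2 by length: 2 of length 1, 4 of length 2, 8 of length 3, 4 of length 4. Total 18.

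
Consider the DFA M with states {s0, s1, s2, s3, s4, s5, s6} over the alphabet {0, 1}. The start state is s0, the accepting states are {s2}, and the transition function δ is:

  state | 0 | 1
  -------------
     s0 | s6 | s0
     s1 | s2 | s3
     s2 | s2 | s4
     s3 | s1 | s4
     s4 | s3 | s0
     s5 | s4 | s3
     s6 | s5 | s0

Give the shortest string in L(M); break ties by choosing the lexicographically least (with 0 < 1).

00100

A breadth-first search from s0 reaches an accepting state first via the path s0 → s6 → s5 → s3 → s1 → s2 on input 00100.
No string of length < 5 is accepted (BFS exhausts all shorter strings without reaching an accepting state), and 00100 is the lexicographically least accepting string of length 5.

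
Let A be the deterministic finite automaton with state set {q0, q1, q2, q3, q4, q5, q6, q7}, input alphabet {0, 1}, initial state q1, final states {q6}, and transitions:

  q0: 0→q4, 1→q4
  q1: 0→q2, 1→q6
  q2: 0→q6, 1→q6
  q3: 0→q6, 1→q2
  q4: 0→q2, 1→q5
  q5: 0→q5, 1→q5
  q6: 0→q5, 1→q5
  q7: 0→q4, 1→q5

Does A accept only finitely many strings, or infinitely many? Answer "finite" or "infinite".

finite

The useful states (reachable from q1 and able to reach an accepting state) are {q1, q2, q6}.
Restricted to these states the transition graph has no cycle, so every accepting path has bounded length and L is finite.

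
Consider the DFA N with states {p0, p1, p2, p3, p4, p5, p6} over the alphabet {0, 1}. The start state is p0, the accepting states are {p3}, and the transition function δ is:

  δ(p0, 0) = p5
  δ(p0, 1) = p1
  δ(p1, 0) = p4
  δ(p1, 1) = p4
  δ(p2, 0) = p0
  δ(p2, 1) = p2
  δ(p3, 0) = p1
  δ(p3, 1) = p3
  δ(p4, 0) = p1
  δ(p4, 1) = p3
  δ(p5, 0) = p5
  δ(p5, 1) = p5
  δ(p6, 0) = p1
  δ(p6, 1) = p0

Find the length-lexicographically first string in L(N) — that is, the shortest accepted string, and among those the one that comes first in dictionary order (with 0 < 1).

101

A breadth-first search from p0 reaches an accepting state first via the path p0 → p1 → p4 → p3 on input 101.
No string of length < 3 is accepted (BFS exhausts all shorter strings without reaching an accepting state), and 101 is the lexicographically least accepting string of length 3.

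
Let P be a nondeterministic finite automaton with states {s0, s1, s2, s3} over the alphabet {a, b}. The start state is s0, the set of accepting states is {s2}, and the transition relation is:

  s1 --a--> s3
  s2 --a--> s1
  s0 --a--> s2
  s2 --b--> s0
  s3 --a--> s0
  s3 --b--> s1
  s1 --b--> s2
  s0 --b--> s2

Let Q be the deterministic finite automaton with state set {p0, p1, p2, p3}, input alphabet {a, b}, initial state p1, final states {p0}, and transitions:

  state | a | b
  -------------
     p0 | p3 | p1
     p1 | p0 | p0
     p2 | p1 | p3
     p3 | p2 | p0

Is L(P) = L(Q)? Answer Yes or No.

Yes

Exploring the product automaton P × Q from the start pair (s0, p1), following both machines on each input symbol, reaches 4 state pairs: (s0, p1), (s2, p0), (s1, p3), (s3, p2).
P accepts in {s2} and Q accepts in {p0}. In every reachable pair the two components are either both accepting — (s2, p0) — or both non-accepting, so no string is accepted by exactly one of the machines: L(P) \ L(Q) and L(Q) \ L(P) are both empty.
Hence every string is accepted by P iff it is accepted by Q, and the two languages coincide.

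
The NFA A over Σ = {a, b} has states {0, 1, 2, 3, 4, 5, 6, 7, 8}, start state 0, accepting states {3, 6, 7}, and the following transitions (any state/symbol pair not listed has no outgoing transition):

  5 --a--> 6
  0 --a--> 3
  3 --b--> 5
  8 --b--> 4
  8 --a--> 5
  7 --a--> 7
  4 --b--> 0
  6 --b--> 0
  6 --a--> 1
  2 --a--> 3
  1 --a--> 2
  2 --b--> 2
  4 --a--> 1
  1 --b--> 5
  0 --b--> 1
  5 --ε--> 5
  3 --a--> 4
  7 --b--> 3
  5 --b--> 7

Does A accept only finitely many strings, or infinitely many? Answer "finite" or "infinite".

State 2 is reachable from the start and can reach an accepting state, and it lies on the cycle 2 → 2.
Traversing that cycle any number of times yields accepted strings of unbounded length, so the language is infinite.

infinite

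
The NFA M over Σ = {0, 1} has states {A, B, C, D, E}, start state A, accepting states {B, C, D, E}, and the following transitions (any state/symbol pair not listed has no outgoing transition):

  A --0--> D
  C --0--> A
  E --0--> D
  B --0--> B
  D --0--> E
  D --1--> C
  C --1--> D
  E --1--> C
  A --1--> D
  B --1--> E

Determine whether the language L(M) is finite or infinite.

State A is reachable from the start and can reach an accepting state, and it lies on the cycle A → D → C → A.
Traversing that cycle any number of times yields accepted strings of unbounded length, so the language is infinite.

infinite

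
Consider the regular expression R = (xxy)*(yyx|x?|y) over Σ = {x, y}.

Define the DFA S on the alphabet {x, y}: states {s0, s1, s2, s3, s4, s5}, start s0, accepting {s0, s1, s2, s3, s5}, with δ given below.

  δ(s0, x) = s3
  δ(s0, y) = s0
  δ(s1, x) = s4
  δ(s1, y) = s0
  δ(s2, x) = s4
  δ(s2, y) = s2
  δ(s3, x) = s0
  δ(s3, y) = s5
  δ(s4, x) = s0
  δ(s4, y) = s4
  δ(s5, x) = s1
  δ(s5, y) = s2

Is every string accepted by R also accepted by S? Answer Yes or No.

Converting the expression R to a DFA (subset construction, then merging equivalent states) gives the minimal DFA with states {r0, r1, r2, r3, r4, r5, r6}, start state r0, accepting states {r0, r1, r2, r6} and transitions r0: x→r1, y→r2; r1: x→r3, y→r4; r2: x→r4, y→r5; r3: x→r4, y→r0; r4: x→r4, y→r4; r5: x→r6, y→r4; r6: x→r4, y→r4.
Exploring the product automaton R × S from the start pair (r0, s0), following both machines on each input symbol, reaches 12 state pairs: (r0, s0), (r1, s3), (r2, s0), (r3, s0), (r4, s5), (r4, s3), (r5, s0), (r4, s1), (r4, s2), (r4, s0), (r6, s3), (r4, s4).
R accepts in {r0, r1, r2, r6} and S accepts in {s0, s1, s2, s3, s5}. The reachable pairs whose R-component is accepting are (r0, s0), (r1, s3), (r2, s0), (r6, s3); in each of them the S-component is accepting too, so the product for L(R) \ L(S) (R-component accepting, S-component rejecting) has no reachable accepting pair and the difference is empty.
Hence every string in L(R) is also in L(S).

Yes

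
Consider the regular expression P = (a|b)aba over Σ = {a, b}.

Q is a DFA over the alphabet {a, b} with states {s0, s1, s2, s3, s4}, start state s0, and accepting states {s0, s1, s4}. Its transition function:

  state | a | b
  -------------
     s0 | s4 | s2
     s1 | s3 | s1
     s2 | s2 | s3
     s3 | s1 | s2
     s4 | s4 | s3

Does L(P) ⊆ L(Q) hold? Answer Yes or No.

Converting the expression P to a DFA (subset construction, then merging equivalent states) gives the minimal DFA with states {p0, p1, p2, p3, p4, p5}, start state p0, accepting states {p5} and transitions p0: a→p1, b→p1; p1: a→p2, b→p3; p2: a→p3, b→p4; p3: a→p3, b→p3; p4: a→p5, b→p3; p5: a→p3, b→p3.
Exploring the product automaton P × Q from the start pair (p0, s0), following both machines on each input symbol, reaches 11 state pairs: (p0, s0), (p1, s4), (p1, s2), (p2, s4), (p3, s3), (p2, s2), (p3, s4), (p4, s3), (p3, s1), (p3, s2), (p5, s1).
P accepts in {p5} and Q accepts in {s0, s1, s4}. The reachable pairs whose P-component is accepting are (p5, s1); in each of them the Q-component is accepting too, so the product for L(P) \ L(Q) (P-component accepting, Q-component rejecting) has no reachable accepting pair and the difference is empty.
Hence every string in L(P) is also in L(Q).

Yes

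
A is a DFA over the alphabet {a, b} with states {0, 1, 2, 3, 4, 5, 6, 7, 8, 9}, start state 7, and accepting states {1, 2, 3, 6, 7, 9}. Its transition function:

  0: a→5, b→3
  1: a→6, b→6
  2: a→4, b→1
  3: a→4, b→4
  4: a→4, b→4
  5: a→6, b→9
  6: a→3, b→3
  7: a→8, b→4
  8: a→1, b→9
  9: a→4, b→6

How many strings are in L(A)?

The useful subgraph on states {1, 3, 6, 7, 8, 9} is acyclic, so L(A) is finite; the longest accepting path visits 5 useful states, giving maximum string length 4.
Counting accepting paths from 7 by length: 1 of length 0, 2 of length 2, 3 of length 3, 6 of length 4. Total 12.

12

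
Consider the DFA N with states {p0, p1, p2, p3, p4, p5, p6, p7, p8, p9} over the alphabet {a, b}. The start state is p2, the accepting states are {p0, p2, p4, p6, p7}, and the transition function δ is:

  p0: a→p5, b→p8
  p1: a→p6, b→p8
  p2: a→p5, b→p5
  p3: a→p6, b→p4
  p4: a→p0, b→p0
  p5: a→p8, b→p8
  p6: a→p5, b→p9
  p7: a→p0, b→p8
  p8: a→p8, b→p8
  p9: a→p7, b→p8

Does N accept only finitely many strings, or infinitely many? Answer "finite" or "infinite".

finite

The useful states (reachable from p2 and able to reach an accepting state) are {p2}.
Restricted to these states the transition graph has no cycle, so every accepting path has bounded length and L is finite.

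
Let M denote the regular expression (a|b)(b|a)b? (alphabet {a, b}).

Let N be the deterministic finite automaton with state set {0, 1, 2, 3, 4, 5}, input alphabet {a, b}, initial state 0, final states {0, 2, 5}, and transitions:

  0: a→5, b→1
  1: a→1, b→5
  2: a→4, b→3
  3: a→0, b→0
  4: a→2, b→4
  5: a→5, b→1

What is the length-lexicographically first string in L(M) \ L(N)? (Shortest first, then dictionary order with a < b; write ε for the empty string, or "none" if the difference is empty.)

The string ab is accepted by M but not by N.
No shorter string lies in the difference, and ab is the lexicographically first length-2 string in L(M) \ L(N).

ab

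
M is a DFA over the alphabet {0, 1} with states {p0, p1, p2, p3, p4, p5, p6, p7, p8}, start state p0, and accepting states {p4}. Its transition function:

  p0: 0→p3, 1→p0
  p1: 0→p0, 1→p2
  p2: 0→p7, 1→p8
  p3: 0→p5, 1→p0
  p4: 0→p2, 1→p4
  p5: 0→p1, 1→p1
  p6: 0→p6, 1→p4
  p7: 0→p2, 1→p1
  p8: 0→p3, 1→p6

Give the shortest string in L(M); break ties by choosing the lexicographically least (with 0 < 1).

A breadth-first search from p0 reaches an accepting state first via the path p0 → p3 → p5 → p1 → p2 → p8 → p6 → p4 on input 0001111.
No string of length < 7 is accepted (BFS exhausts all shorter strings without reaching an accepting state), and 0001111 is the lexicographically least accepting string of length 7.

0001111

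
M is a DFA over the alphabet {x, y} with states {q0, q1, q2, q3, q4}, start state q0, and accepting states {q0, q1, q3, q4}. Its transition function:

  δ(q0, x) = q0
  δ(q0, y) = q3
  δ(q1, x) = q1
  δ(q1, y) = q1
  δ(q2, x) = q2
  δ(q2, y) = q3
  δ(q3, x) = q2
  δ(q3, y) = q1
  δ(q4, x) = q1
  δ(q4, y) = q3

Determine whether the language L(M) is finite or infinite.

infinite

State q0 is reachable from the start and can reach an accepting state, and it lies on the cycle q0 → q0.
Traversing that cycle any number of times yields accepted strings of unbounded length, so the language is infinite.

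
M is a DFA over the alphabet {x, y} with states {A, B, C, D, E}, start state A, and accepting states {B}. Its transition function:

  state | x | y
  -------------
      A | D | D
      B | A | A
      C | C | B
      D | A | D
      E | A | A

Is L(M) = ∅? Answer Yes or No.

The states reachable from the start state are {A, D}.
None of the accepting states {B} is reachable, so no string is accepted and L(M) = ∅.

Yes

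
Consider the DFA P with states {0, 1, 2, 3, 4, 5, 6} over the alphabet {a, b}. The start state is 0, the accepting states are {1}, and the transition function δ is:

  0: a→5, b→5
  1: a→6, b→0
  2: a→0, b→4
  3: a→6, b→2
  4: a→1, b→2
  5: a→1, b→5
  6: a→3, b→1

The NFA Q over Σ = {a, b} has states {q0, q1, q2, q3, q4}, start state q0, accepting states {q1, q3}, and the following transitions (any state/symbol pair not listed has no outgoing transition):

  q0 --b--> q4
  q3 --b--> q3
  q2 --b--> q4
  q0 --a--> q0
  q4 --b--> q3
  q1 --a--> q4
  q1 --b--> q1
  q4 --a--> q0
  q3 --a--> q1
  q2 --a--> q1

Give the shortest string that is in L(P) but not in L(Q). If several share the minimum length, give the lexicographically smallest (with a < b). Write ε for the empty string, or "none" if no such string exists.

aa

The string aa is accepted by P but not by Q.
No shorter string lies in the difference, and aa is the lexicographically first length-2 string in L(P) \ L(Q).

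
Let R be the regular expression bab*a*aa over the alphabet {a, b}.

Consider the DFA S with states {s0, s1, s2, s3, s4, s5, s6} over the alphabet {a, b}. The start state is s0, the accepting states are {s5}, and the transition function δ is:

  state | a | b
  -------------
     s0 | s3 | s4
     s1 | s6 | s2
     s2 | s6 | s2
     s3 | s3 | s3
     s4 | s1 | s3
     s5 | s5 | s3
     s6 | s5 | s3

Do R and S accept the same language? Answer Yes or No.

Yes

Converting the expression R to a DFA (subset construction, then merging equivalent states) gives the minimal DFA with states {r0, r1, r2, r3, r4, r5}, start state r0, accepting states {r5} and transitions r0: a→r1, b→r2; r1: a→r1, b→r1; r2: a→r3, b→r1; r3: a→r4, b→r3; r4: a→r5, b→r1; r5: a→r5, b→r1.
Exploring the product automaton R × S from the start pair (r0, s0), following both machines on each input symbol, reaches 7 state pairs: (r0, s0), (r1, s3), (r2, s4), (r3, s1), (r4, s6), (r3, s2), (r5, s5).
R accepts in {r5} and S accepts in {s5}. In every reachable pair the two components are either both accepting — (r5, s5) — or both non-accepting, so no string is accepted by exactly one of the machines: L(R) \ L(S) and L(S) \ L(R) are both empty.
Hence every string is accepted by R iff it is accepted by S, and the two languages coincide.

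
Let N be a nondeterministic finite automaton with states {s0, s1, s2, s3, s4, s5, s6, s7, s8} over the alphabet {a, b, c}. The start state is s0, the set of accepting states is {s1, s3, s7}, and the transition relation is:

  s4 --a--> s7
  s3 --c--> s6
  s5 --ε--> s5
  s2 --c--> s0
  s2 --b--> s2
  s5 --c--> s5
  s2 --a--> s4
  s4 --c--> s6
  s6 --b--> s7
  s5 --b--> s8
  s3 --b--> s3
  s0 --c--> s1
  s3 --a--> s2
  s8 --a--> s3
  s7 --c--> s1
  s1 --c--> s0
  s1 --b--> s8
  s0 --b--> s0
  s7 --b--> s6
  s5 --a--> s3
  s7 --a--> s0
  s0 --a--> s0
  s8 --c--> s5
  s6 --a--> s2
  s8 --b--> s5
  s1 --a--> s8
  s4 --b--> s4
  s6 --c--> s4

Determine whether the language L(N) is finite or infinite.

State s0 is reachable from the start and can reach an accepting state, and it lies on the cycle s0 → s0.
Traversing that cycle any number of times yields accepted strings of unbounded length, so the language is infinite.

infinite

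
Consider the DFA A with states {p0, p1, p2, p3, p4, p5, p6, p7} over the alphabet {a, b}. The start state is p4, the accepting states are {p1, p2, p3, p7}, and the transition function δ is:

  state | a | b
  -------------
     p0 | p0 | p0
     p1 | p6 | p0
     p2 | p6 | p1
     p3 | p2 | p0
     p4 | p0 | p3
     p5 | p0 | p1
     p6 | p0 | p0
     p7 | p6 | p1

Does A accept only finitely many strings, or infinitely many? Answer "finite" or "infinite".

finite

The useful states (reachable from p4 and able to reach an accepting state) are {p1, p2, p3, p4}.
Restricted to these states the transition graph has no cycle, so every accepting path has bounded length and L is finite.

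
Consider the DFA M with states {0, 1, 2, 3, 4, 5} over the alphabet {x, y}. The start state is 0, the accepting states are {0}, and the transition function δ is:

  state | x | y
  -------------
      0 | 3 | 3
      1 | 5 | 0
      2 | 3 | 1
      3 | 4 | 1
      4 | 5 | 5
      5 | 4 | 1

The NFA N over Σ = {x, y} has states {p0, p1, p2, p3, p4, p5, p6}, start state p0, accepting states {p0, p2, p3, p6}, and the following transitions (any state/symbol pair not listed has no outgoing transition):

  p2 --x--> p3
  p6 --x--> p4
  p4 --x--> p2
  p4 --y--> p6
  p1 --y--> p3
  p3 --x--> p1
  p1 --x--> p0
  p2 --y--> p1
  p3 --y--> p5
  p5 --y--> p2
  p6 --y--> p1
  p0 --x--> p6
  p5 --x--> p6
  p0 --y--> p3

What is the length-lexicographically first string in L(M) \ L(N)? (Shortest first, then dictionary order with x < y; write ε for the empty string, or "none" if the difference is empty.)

The string xyxyy is accepted by M but not by N.
No shorter string lies in the difference, and xyxyy is the lexicographically first length-5 string in L(M) \ L(N).

xyxyy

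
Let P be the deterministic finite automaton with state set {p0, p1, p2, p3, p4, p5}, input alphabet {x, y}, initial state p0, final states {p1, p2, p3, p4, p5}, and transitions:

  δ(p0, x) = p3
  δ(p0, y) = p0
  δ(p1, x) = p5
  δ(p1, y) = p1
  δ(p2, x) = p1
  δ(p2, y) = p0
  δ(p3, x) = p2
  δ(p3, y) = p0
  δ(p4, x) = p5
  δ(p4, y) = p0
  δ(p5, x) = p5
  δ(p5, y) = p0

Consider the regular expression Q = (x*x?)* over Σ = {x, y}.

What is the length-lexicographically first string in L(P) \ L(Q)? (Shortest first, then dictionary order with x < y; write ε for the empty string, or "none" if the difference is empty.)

The string yx is accepted by P but not by Q.
No shorter string lies in the difference, and yx is the lexicographically first length-2 string in L(P) \ L(Q).

yx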